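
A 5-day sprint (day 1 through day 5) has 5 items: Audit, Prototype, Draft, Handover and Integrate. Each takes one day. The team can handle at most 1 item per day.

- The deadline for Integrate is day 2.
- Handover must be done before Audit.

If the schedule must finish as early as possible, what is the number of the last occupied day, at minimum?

The precedence chain requires at least 2 distinct days.
With at most 1 per day and 5 tasks, at least 5 days are needed.
5 works (last occupied day: day 5): for example Integrate=day 1, Draft=day 5, Prototype=day 4, Audit=day 3, Handover=day 2.

day 5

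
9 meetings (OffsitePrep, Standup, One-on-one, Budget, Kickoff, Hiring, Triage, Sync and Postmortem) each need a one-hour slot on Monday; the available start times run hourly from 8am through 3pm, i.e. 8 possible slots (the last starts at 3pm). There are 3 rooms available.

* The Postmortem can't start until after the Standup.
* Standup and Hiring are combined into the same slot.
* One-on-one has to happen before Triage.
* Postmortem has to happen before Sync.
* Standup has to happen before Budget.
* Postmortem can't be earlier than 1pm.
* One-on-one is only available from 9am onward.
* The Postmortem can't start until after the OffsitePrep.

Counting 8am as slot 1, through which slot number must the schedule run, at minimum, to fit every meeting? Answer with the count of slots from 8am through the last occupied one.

7 slots

The precedence chain requires at least 3 distinct slots.
With at most 3 per slot and 9 meetings, at least 3 slots are needed.
Propagating the time windows through the other constraints, Sync can't land before 2pm — that is slot 7 counting from 8am — so the schedule must run through at least 7 slots.
7 works (last occupied slot: 2pm): for example Triage in 10am, Kickoff in 9am, Standup in 8am, Budget in 9am, Sync in 2pm, One-on-one in 9am, OffsitePrep in 8am, Postmortem in 1pm, Hiring in 8am.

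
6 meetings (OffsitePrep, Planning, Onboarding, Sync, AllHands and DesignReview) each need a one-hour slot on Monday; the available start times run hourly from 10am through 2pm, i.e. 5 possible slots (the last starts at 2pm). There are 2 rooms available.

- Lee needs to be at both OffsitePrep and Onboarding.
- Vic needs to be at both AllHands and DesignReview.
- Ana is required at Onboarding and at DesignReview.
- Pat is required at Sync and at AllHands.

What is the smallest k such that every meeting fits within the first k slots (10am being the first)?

3 slots

With at most 2 per slot and 6 meetings, at least 3 slots are needed.
3 works (last occupied slot: 12pm): for example Onboarding=11am, Planning=10am, AllHands=11am, Sync=12pm, OffsitePrep=10am, DesignReview=12pm.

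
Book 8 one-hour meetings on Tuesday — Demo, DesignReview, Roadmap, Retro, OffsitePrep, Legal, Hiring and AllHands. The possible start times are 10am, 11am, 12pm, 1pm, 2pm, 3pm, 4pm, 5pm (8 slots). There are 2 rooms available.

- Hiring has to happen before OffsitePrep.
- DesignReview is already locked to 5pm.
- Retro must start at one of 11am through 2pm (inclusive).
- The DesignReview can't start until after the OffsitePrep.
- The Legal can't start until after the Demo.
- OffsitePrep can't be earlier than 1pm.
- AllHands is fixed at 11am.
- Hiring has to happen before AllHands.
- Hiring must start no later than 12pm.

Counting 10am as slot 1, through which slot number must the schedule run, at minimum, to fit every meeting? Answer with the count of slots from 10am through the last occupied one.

The precedence chain requires at least 3 distinct slots.
With at most 2 per slot and 8 meetings, at least 4 slots are needed.
DesignReview can't be placed before 5pm — that is slot 8 counting from 10am — so the schedule must run through at least 8 slots.
8 works (last occupied slot: 5pm): for example AllHands=11am; Legal=12pm; DesignReview=5pm; OffsitePrep=1pm; Roadmap=12pm; Hiring=10am; Retro=11am; Demo=10am.

8 slots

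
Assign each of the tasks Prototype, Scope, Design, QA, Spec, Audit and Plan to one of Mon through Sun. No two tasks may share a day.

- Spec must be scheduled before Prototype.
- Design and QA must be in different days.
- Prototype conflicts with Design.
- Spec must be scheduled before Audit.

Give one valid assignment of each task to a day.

QA=Sat, Plan=Sun, Spec=Mon, Audit=Wed, Prototype=Tue, Design=Fri, Scope=Thu

Checking: Spec(Mon) before Prototype(Tue); Spec(Mon) before Audit(Wed); Prototype(Tue) != Design(Fri); Design(Fri) != QA(Sat); max 1 per day (cap 1).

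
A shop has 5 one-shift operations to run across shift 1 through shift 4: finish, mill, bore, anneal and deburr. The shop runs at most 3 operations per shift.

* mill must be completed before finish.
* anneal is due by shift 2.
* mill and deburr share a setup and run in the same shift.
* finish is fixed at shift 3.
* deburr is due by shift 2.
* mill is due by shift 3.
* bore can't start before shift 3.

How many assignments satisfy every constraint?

Splitting on mill: it can be shift 1 (4), shift 2 (4). Listing each branch's schedules as (finish, bore, anneal, deburr) by shift number:
mill=shift 1: (3,3,1,1) (3,3,2,1) (3,4,1,1) (3,4,2,1) — 4.
mill=shift 2: (3,3,1,2) (3,3,2,2) (3,4,1,2) (3,4,2,2) — 4.
Summing: 4 + 4 = 8.

8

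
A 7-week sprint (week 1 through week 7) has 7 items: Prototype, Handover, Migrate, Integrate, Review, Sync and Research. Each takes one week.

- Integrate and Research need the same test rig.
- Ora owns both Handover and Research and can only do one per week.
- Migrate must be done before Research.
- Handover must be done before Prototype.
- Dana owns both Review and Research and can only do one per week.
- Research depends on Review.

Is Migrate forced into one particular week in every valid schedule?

No

Migrate can be week 1 (e.g. Review in week 1, Handover in week 1, Sync in week 1, Integrate in week 1, Migrate in week 1, Research in week 2, Prototype in week 2) or week 2 (e.g. Integrate -> week 1, Migrate -> week 2, Prototype -> week 2, Research -> week 3, Handover -> week 1, Review -> week 1, Sync -> week 1).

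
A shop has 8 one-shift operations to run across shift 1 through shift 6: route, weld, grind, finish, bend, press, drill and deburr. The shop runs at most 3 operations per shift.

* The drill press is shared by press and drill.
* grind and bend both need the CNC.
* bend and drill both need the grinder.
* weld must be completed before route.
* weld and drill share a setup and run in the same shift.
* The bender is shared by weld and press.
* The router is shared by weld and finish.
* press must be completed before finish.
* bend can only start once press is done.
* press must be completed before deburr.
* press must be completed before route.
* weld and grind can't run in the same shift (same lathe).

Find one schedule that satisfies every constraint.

deburr in shift 2, grind in shift 1, finish in shift 3, weld in shift 2, press in shift 1, drill in shift 2, bend in shift 3, route in shift 3

Checking: press(shift 1) before route(shift 3); press(shift 1) before finish(shift 3); press(shift 1) before deburr(shift 2); weld(shift 2) before route(shift 3); press(shift 1) before bend(shift 3); press(shift 1) != drill(shift 2); grind(shift 1) != bend(shift 3); weld(shift 2) != press(shift 1); weld(shift 2) != finish(shift 3); bend(shift 3) != drill(shift 2); weld(shift 2) != grind(shift 1); weld = drill = shift 2; max 3 per shift (cap 3).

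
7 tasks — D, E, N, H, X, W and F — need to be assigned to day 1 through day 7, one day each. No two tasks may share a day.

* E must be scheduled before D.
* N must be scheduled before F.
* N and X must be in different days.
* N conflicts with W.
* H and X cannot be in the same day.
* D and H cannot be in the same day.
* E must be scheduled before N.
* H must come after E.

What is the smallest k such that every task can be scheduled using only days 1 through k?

The precedence chain requires at least 3 distinct days.
With at most 1 per day and 7 tasks, at least 7 days are needed.
7 works (last occupied day: day 7): for example H in day 4, F in day 5, W in day 7, D in day 3, N in day 2, X in day 6, E in day 1.

7 days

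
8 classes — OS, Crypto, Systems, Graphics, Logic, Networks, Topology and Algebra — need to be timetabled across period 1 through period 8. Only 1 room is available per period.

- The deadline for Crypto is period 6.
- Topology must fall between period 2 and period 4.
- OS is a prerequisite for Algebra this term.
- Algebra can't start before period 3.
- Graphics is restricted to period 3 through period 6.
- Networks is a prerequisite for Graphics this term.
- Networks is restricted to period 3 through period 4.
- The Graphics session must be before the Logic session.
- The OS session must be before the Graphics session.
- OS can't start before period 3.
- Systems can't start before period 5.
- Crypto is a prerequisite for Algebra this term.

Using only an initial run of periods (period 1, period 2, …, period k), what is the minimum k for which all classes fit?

The precedence chain requires at least 3 distinct periods.
With at most 1 per period and 8 classes, at least 8 periods are needed.
Systems can't be placed before period 5, so the schedule must run through at least period 5.
8 works (last occupied period: period 8): for example Networks=period 3, Logic=period 8, Algebra=period 7, Graphics=period 5, OS=period 4, Systems=period 6, Crypto=period 1, Topology=period 2.

8 periods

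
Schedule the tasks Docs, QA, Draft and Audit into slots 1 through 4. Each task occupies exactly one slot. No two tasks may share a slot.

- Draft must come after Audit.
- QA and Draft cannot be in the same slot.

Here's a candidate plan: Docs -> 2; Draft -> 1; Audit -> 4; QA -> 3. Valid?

No — it violates: Draft must come after Audit

QA and Draft cannot be in the same slot — holds.
Draft must come after Audit — violated.
No two tasks may share a slot — holds.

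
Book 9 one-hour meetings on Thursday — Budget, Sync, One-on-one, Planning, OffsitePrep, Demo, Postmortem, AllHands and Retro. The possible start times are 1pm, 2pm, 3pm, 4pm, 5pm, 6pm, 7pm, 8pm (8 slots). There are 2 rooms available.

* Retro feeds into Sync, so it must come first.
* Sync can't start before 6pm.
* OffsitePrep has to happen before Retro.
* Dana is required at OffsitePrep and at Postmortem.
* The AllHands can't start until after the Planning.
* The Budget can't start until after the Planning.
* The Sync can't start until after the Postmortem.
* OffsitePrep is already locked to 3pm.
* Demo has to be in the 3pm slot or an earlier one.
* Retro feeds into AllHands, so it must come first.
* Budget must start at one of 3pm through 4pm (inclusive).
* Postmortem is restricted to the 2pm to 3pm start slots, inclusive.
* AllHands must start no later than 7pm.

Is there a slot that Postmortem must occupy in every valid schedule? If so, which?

2pm

Postmortem's window is 2pm–3pm.
OffsitePrep is fixed at 3pm, and Postmortem can't share a slot with OffsitePrep.
So Postmortem must be 2pm.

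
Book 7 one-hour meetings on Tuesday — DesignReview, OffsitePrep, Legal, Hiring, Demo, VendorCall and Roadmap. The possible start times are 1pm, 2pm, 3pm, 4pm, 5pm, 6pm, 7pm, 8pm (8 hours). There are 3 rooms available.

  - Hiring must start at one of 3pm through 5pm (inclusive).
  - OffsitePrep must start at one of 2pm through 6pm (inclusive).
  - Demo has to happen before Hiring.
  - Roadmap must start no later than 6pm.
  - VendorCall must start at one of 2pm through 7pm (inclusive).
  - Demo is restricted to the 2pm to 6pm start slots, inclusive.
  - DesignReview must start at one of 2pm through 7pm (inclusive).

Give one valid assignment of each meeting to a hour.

DesignReview=2pm; Roadmap=1pm; VendorCall=3pm; Hiring=3pm; OffsitePrep=2pm; Demo=2pm; Legal=1pm

Checking: Demo(2pm) before Hiring(3pm); Hiring=3pm in [3pm,5pm]; OffsitePrep=2pm in [2pm,6pm]; DesignReview=2pm in [2pm,7pm]; Roadmap=1pm in [1pm,6pm]; Demo=2pm in [2pm,6pm]; VendorCall=3pm in [2pm,7pm]; max 3 per hour (cap 3).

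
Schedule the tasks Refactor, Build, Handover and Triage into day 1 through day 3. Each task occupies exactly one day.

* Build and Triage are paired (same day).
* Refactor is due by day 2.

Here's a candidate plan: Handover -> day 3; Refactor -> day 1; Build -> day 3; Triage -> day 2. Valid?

No. Build and Triage are paired (same day) is not satisfied.

Build and Triage are paired (same day) — violated.
Refactor is due by day 2 — holds.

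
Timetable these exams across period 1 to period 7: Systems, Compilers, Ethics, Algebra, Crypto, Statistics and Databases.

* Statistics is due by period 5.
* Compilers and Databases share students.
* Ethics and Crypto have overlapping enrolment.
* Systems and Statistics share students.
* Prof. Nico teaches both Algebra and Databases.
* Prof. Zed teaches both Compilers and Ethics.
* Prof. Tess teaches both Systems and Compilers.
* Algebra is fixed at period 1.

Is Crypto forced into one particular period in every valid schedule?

No

Crypto can be period 1 (e.g. Ethics=period 2; Statistics=period 1; Compilers=period 1; Crypto=period 1; Databases=period 2; Systems=period 2; Algebra=period 1) or period 2 (e.g. Databases in period 2, Compilers in period 1, Crypto in period 2, Statistics in period 1, Ethics in period 3, Algebra in period 1, Systems in period 2).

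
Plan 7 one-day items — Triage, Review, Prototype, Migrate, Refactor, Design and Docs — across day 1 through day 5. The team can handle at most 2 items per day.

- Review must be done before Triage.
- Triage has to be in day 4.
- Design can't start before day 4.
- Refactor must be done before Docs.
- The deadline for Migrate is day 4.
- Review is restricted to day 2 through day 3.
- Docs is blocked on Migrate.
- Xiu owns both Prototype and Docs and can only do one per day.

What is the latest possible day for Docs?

day 5

Precedence pushes Docs to at least day 2.
Docs at day 5 is achievable: Review -> day 2; Prototype -> day 2; Docs -> day 5; Triage -> day 4; Design -> day 4; Refactor -> day 1; Migrate -> day 1.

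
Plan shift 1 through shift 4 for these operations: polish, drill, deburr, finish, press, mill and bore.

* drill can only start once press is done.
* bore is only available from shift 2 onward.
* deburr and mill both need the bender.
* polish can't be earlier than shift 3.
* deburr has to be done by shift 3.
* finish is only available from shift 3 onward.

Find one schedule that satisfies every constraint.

bore in shift 2, mill in shift 2, deburr in shift 1, drill in shift 2, finish in shift 3, polish in shift 3, press in shift 1

Checking: press(shift 1) before drill(shift 2); deburr(shift 1) != mill(shift 2); polish=shift 3 in [shift 3,shift 4]; deburr=shift 1 in [shift 1,shift 3]; bore=shift 2 in [shift 2,shift 4]; finish=shift 3 in [shift 3,shift 4].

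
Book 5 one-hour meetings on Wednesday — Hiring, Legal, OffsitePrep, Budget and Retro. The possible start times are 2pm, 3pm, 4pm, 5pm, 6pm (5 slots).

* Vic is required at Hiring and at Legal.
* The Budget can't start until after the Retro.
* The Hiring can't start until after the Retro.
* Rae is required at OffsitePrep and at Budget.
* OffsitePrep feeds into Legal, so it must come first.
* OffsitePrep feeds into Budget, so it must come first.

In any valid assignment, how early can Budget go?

3pm

Precedence pushes Budget to at least 3pm.
Budget at 3pm is achievable: Legal in 4pm, Budget in 3pm, Hiring in 3pm, Retro in 2pm, OffsitePrep in 2pm.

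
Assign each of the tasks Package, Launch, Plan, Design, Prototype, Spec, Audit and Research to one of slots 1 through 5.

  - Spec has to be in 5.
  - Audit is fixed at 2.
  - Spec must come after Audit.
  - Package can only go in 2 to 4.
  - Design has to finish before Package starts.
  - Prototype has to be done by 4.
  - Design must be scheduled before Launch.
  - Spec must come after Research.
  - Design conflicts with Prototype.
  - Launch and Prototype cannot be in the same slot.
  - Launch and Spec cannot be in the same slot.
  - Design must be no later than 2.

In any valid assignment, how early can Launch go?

Precedence pushes Launch to at least 2.
Launch at 2 is achievable: Launch=2; Prototype=3; Research=1; Package=2; Audit=2; Plan=1; Spec=5; Design=1.

2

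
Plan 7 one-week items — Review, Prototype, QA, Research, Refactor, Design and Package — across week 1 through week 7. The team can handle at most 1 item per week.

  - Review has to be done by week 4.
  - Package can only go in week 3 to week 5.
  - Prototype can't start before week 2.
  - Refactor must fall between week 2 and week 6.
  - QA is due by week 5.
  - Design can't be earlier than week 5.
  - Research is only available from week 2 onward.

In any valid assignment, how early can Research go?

Research is available from week 2.
Research at week 2 is achievable: Design=week 5; Prototype=week 7; Research=week 2; Refactor=week 6; Review=week 1; Package=week 3; QA=week 4.

week 2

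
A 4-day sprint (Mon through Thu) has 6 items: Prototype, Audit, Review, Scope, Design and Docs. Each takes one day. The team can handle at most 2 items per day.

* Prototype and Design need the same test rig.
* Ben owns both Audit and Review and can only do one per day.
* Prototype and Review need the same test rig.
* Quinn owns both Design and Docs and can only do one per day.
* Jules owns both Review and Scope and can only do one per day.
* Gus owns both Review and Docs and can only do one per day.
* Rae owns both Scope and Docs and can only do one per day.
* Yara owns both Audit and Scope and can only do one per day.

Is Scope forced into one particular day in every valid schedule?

No

Scope can be Mon (e.g. Prototype -> Mon; Docs -> Thu; Audit -> Tue; Design -> Tue; Review -> Wed; Scope -> Mon) or Tue (e.g. Scope -> Tue; Audit -> Mon; Design -> Tue; Docs -> Thu; Review -> Wed; Prototype -> Mon).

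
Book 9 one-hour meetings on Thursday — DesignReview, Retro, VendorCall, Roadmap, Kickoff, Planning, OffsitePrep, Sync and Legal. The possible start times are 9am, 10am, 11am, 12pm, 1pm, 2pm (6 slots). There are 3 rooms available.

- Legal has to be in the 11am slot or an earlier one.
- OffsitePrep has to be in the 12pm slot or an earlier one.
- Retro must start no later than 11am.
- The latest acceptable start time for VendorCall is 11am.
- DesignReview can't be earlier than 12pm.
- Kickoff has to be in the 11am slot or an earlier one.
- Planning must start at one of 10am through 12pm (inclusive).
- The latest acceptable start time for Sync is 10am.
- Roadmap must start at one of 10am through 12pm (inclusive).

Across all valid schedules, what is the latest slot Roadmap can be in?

Roadmap is available from 10am; Roadmap's own window allows nothing later than 12pm.
Roadmap at 12pm is achievable: Planning=10am, Sync=9am, Legal=10am, OffsitePrep=11am, Kickoff=10am, VendorCall=9am, DesignReview=12pm, Roadmap=12pm, Retro=9am.

12pm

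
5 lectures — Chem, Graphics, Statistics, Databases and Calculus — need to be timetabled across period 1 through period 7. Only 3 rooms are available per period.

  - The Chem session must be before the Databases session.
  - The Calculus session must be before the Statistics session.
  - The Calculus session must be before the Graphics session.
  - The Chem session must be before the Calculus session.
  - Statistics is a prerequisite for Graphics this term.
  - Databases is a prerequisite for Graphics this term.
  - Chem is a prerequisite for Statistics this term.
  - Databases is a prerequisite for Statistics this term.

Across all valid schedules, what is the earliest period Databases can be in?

Precedence pushes Databases to at least period 2; downstream work caps Databases at period 5.
Databases at period 2 is achievable: Statistics=period 3; Chem=period 1; Databases=period 2; Calculus=period 2; Graphics=period 4.

period 2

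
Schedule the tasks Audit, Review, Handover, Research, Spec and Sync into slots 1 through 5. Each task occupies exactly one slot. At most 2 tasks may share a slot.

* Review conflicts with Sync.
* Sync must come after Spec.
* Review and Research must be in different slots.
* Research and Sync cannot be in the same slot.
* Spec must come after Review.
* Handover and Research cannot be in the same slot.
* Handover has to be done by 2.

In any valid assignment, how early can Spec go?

Precedence pushes Spec to at least 2; downstream work caps Spec at 4.
Spec at 2 is achievable: Spec -> 2; Audit -> 2; Handover -> 1; Review -> 1; Sync -> 3; Research -> 4.

2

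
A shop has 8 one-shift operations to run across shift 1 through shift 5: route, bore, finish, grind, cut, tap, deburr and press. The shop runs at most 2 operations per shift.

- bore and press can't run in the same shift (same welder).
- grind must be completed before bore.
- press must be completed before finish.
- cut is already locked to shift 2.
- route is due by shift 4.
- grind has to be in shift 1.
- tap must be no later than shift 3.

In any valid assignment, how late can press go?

Downstream work caps press at shift 4.
press at shift 4 is achievable: press=shift 4, cut=shift 2, route=shift 2, grind=shift 1, bore=shift 3, deburr=shift 3, tap=shift 1, finish=shift 5.

shift 4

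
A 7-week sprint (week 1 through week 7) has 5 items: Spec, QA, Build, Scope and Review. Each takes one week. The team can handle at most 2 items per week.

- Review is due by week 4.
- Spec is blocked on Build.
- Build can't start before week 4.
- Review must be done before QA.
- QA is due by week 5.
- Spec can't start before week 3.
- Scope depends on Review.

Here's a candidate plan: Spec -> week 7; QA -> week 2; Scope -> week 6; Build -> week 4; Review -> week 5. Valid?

No — it violates: Review must be done before QA

Build can't start before week 4 — holds.
The team can handle at most 2 items per week — holds.
QA is due by week 5 — holds.
Scope depends on Review — holds.
Spec is blocked on Build — holds.
Review is due by week 4 — violated.
Review must be done before QA — violated.
Spec can't start before week 3 — holds.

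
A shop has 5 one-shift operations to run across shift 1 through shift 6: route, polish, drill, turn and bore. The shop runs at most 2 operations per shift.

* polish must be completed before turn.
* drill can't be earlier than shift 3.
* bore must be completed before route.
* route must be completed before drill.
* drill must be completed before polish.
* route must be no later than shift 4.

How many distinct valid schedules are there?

6

Splitting on route: it can be shift 2 (4), shift 3 (2). Listing each branch's schedules as (polish, drill, turn, bore) by shift number:
route=shift 2: (4,3,5,1) (4,3,6,1) (5,3,6,1) (5,4,6,1) — 4.
route=shift 3: (5,4,6,1) (5,4,6,2) — 2.
Summing: 4 + 2 = 6.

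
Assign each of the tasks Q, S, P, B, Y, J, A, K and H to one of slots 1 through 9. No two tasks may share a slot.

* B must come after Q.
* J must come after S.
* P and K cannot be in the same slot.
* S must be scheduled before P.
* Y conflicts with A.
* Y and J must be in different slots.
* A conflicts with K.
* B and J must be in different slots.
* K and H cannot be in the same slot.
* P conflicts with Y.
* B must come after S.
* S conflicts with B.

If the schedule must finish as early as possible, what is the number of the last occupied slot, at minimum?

slot 9

The precedence chain requires at least 2 distinct slots.
With at most 1 per slot and 9 tasks, at least 9 slots are needed.
9 works (last occupied slot: 9): for example S -> 1, H -> 9, K -> 8, Y -> 6, A -> 7, J -> 5, B -> 3, Q -> 2, P -> 4.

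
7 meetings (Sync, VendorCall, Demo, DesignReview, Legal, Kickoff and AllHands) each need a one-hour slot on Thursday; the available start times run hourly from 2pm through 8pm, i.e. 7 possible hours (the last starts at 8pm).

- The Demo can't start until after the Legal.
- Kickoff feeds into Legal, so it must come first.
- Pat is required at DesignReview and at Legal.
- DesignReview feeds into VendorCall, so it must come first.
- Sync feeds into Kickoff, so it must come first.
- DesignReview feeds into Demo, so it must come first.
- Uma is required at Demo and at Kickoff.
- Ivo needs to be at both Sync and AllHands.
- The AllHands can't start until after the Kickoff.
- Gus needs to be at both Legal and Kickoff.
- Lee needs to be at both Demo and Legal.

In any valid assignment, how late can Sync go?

Downstream work caps Sync at 5pm.
Sync at 5pm is achievable: Sync=5pm, DesignReview=2pm, Legal=7pm, Demo=8pm, AllHands=7pm, VendorCall=3pm, Kickoff=6pm.

5pm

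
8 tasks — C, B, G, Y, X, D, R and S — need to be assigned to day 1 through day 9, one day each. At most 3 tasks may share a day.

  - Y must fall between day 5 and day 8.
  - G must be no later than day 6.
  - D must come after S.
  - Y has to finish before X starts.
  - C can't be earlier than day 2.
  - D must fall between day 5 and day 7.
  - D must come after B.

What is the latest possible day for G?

day 6

G's own window allows nothing later than day 6.
G at day 6 is achievable: C in day 2; R in day 1; D in day 5; Y in day 5; G in day 6; S in day 1; X in day 6; B in day 1.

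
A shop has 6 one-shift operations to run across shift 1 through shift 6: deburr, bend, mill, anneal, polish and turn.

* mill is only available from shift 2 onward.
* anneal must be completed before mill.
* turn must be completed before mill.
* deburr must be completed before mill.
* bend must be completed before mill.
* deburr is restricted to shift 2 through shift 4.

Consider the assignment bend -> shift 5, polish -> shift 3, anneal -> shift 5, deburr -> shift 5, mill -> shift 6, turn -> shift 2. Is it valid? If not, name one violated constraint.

No. deburr is restricted to shift 2 through shift 4 is not satisfied.

bend must be completed before mill — holds.
anneal must be completed before mill — holds.
deburr must be completed before mill — holds.
mill is only available from shift 2 onward — holds.
turn must be completed before mill — holds.
deburr is restricted to shift 2 through shift 4 — violated.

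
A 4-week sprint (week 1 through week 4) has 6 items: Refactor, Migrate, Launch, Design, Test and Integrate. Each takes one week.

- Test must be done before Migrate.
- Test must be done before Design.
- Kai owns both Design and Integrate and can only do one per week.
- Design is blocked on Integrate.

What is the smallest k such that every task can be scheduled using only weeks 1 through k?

The precedence chain requires at least 2 distinct weeks.
2 works (last occupied week: week 2): for example Test -> week 1; Migrate -> week 2; Refactor -> week 1; Integrate -> week 1; Launch -> week 1; Design -> week 2.

2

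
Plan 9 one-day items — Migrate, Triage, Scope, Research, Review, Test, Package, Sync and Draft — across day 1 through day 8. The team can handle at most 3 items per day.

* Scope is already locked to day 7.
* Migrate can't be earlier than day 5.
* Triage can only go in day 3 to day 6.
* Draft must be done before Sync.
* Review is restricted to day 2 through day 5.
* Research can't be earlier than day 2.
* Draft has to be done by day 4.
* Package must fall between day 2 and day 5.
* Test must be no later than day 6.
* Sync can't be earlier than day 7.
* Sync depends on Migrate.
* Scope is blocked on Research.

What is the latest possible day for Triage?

Triage is available from day 3; Triage's own window allows nothing later than day 6.
Triage at day 6 is achievable: Migrate -> day 5; Scope -> day 7; Review -> day 2; Research -> day 2; Test -> day 1; Draft -> day 1; Sync -> day 7; Triage -> day 6; Package -> day 2.

day 6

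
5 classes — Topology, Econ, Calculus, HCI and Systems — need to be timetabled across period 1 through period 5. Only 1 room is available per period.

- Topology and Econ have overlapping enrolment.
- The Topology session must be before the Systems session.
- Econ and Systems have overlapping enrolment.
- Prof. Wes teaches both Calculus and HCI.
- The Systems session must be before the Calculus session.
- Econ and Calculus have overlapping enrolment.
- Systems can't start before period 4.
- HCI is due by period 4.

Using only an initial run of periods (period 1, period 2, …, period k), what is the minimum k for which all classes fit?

5

The precedence chain requires at least 3 distinct periods.
With at most 1 per period and 5 classes, at least 5 periods are needed.
Propagating the time windows through the other constraints, Calculus can't land before period 5, so the schedule must run through at least period 5.
5 works (last occupied period: period 5): for example HCI in period 1, Calculus in period 5, Econ in period 3, Topology in period 2, Systems in period 4.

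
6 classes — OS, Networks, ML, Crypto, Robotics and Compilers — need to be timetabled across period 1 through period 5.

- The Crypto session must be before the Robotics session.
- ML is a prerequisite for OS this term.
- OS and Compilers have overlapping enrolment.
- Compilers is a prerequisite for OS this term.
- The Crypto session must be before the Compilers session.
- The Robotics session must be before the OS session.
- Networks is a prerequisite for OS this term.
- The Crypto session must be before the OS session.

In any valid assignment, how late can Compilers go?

Precedence pushes Compilers to at least period 2; downstream work caps Compilers at period 4.
Compilers at period 4 is achievable: OS in period 5, ML in period 1, Networks in period 1, Robotics in period 2, Crypto in period 1, Compilers in period 4.

period 4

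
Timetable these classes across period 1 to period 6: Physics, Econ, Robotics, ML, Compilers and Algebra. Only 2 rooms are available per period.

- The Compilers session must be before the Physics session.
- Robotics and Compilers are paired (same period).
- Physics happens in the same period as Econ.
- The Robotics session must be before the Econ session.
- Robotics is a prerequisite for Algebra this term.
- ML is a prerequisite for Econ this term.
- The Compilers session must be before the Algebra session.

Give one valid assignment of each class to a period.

Compilers in period 1; Econ in period 3; Algebra in period 2; Physics in period 3; ML in period 2; Robotics in period 1

Checking: Robotics(period 1) before Algebra(period 2); Compilers(period 1) before Physics(period 3); Robotics(period 1) before Econ(period 3); Compilers(period 1) before Algebra(period 2); ML(period 2) before Econ(period 3); Physics = Econ = period 3; Robotics = Compilers = period 1; max 2 per period (cap 2).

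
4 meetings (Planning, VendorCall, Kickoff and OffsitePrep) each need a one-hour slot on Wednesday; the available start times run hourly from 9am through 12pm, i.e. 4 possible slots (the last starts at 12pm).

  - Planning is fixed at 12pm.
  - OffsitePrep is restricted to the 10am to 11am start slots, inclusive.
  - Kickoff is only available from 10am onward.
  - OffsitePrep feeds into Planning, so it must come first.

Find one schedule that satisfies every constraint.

Kickoff -> 10am, VendorCall -> 9am, OffsitePrep -> 10am, Planning -> 12pm

Checking: OffsitePrep(10am) before Planning(12pm); Planning=12pm in [12pm,12pm]; OffsitePrep=10am in [10am,11am]; Kickoff=10am in [10am,12pm].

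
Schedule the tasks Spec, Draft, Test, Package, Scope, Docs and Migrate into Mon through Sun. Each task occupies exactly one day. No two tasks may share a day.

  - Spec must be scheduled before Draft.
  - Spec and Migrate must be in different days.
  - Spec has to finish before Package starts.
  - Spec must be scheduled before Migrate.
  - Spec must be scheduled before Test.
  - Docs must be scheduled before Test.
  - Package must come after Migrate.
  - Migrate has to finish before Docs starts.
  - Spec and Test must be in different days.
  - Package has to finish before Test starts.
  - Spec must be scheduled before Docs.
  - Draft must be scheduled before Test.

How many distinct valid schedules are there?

56

Splitting on Spec: it can be Mon (48), Tue (8). Listing each branch's schedules as (Draft, Test, Package, Scope, Docs, Migrate):
Spec=Mon: (Tue,Sat,Thu,Sun,Fri,Wed) (Tue,Sat,Fri,Sun,Thu,Wed) (Tue,Sun,Thu,Fri,Sat,Wed) (Tue,Sun,Thu,Sat,Fri,Wed) (Tue,Sun,Fri,Wed,Sat,Thu) (Tue,Sun,Fri,Thu,Sat,Wed) (Tue,Sun,Fri,Sat,Thu,Wed) (Tue,Sun,Sat,Wed,Fri,Thu) (Tue,Sun,Sat,Thu,Fri,Wed) (Tue,Sun,Sat,Fri,Thu,Wed) (Wed,Sat,Thu,Sun,Fri,Tue) (Wed,Sat,Fri,Sun,Thu,Tue) (Wed,Sun,Thu,Fri,Sat,Tue) (Wed,Sun,Thu,Sat,Fri,Tue) (Wed,Sun,Fri,Tue,Sat,Thu) (Wed,Sun,Fri,Thu,Sat,Tue) (Wed,Sun,Fri,Sat,Thu,Tue) (Wed,Sun,Sat,Tue,Fri,Thu) (Wed,Sun,Sat,Thu,Fri,Tue) (Wed,Sun,Sat,Fri,Thu,Tue) (Thu,Sat,Wed,Sun,Fri,Tue) (Thu,Sat,Fri,Sun,Wed,Tue) (Thu,Sun,Wed,Fri,Sat,Tue) (Thu,Sun,Wed,Sat,Fri,Tue) (Thu,Sun,Fri,Tue,Sat,Wed) (Thu,Sun,Fri,Wed,Sat,Tue) (Thu,Sun,Fri,Sat,Wed,Tue) (Thu,Sun,Sat,Tue,Fri,Wed) (Thu,Sun,Sat,Wed,Fri,Tue) (Thu,Sun,Sat,Fri,Wed,Tue) (Fri,Sat,Wed,Sun,Thu,Tue) (Fri,Sat,Thu,Sun,Wed,Tue) (Fri,Sun,Wed,Thu,Sat,Tue) (Fri,Sun,Wed,Sat,Thu,Tue) (Fri,Sun,Thu,Tue,Sat,Wed) (Fri,Sun,Thu,Wed,Sat,Tue) (Fri,Sun,Thu,Sat,Wed,Tue) (Fri,Sun,Sat,Tue,Thu,Wed) (Fri,Sun,Sat,Wed,Thu,Tue) (Fri,Sun,Sat,Thu,Wed,Tue) (Sat,Sun,Wed,Thu,Fri,Tue) (Sat,Sun,Wed,Fri,Thu,Tue) (Sat,Sun,Thu,Tue,Fri,Wed) (Sat,Sun,Thu,Wed,Fri,Tue) (Sat,Sun,Thu,Fri,Wed,Tue) (Sat,Sun,Fri,Tue,Thu,Wed) (Sat,Sun,Fri,Wed,Thu,Tue) (Sat,Sun,Fri,Thu,Wed,Tue) — 48.
Spec=Tue: (Wed,Sun,Fri,Mon,Sat,Thu) (Wed,Sun,Sat,Mon,Fri,Thu) (Thu,Sun,Fri,Mon,Sat,Wed) (Thu,Sun,Sat,Mon,Fri,Wed) (Fri,Sun,Thu,Mon,Sat,Wed) (Fri,Sun,Sat,Mon,Thu,Wed) (Sat,Sun,Thu,Mon,Fri,Wed) (Sat,Sun,Fri,Mon,Thu,Wed) — 8.
Summing: 48 + 8 = 56.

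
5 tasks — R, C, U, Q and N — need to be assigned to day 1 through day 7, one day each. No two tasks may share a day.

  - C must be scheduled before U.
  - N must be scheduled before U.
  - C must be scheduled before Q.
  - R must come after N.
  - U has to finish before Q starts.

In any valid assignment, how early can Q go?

day 4

Precedence pushes Q to at least day 3.
Q at day 4 is achievable: N -> day 2, Q -> day 4, C -> day 1, R -> day 5, U -> day 3.
Nothing earlier works — the capacity limit rule out every day before day 4.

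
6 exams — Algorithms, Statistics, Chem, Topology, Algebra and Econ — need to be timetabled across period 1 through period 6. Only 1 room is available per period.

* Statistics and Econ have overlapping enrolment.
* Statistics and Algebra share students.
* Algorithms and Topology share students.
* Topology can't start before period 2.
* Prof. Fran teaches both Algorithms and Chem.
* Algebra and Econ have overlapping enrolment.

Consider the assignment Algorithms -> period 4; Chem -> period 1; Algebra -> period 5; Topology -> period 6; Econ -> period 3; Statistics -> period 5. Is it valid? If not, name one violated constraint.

Statistics and Algebra share students — violated.
Prof. Fran teaches both Algorithms and Chem — holds.
Algebra and Econ have overlapping enrolment — holds.
Algorithms and Topology share students — holds.
Only 1 room is available per period — violated.
Statistics and Econ have overlapping enrolment — holds.
Topology can't start before period 2 — holds.

Invalid. Statistics and Algebra share students.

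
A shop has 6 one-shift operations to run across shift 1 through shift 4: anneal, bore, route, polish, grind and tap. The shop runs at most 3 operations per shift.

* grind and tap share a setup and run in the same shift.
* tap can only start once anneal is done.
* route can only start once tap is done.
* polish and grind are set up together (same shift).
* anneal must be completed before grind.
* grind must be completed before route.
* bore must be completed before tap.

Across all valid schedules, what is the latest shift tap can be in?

Precedence pushes tap to at least shift 2; downstream work caps tap at shift 3.
tap at shift 3 is achievable: route in shift 4; tap in shift 3; grind in shift 3; polish in shift 3; anneal in shift 1; bore in shift 1.

shift 3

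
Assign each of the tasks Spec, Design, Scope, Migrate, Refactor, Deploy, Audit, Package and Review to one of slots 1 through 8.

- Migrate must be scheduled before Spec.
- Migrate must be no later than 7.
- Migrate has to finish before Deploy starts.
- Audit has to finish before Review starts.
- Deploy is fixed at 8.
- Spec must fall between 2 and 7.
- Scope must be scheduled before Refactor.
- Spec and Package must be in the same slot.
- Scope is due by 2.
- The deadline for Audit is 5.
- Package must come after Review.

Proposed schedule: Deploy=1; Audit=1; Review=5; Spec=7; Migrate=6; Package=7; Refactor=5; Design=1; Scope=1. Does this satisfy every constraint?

No. Deploy is fixed at 8 is not satisfied.

Deploy is fixed at 8 — violated.
Migrate must be scheduled before Spec — holds.
Package must come after Review — holds.
Migrate has to finish before Deploy starts — violated.
Scope is due by 2 — holds.
Audit has to finish before Review starts — holds.
The deadline for Audit is 5 — holds.
Spec must fall between 2 and 7 — holds.
Migrate must be no later than 7 — holds.
Spec and Package must be in the same slot — holds.
Scope must be scheduled before Refactor — holds.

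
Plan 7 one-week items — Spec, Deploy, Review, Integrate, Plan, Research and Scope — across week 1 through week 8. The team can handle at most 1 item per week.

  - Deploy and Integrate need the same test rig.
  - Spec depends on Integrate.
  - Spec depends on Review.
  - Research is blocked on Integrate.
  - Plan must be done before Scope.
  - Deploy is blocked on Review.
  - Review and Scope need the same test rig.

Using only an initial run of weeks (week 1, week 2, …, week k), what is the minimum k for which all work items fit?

The precedence chain requires at least 2 distinct weeks.
With at most 1 per week and 7 work items, at least 7 weeks are needed.
7 works (last occupied week: week 7): for example Spec -> week 3; Integrate -> week 2; Review -> week 1; Plan -> week 5; Research -> week 6; Scope -> week 7; Deploy -> week 4.

7 weeks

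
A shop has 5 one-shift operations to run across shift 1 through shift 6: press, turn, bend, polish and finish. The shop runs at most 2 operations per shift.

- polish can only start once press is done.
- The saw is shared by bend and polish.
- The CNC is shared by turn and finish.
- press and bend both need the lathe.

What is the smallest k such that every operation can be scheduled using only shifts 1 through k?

The precedence chain requires at least 2 distinct shifts.
With at most 2 per shift and 5 operations, at least 3 shifts are needed.
3 works (last occupied shift: shift 3): for example finish=shift 2, press=shift 1, polish=shift 2, turn=shift 1, bend=shift 3.

3 shifts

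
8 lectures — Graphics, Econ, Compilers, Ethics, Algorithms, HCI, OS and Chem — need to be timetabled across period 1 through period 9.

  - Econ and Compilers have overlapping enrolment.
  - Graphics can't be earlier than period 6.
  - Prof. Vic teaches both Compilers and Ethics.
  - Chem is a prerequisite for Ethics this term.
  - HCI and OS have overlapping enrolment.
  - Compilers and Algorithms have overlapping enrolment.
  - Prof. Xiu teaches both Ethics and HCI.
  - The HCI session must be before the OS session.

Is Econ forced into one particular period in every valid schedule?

No

Econ can be period 1 (e.g. Graphics=period 6; Ethics=period 2; Algorithms=period 1; OS=period 2; Compilers=period 3; HCI=period 1; Chem=period 1; Econ=period 1) or period 2 (e.g. Graphics=period 6; HCI=period 1; Algorithms=period 2; Econ=period 2; Ethics=period 2; Compilers=period 1; Chem=period 1; OS=period 2).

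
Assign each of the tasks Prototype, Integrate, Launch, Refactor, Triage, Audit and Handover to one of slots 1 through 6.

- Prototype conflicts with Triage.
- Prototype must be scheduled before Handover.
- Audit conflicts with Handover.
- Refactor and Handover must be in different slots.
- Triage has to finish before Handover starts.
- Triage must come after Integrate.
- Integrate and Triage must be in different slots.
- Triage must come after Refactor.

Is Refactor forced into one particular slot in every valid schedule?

Refactor can be 1 (e.g. Triage=2, Refactor=1, Prototype=1, Integrate=1, Handover=3, Audit=1, Launch=1) or 2 (e.g. Refactor in 2; Prototype in 1; Integrate in 1; Triage in 3; Launch in 1; Audit in 1; Handover in 4).

No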